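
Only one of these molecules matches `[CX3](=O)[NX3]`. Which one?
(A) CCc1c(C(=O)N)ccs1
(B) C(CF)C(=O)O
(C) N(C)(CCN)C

A

[CX3](=O)[NX3] describes a carbonyl carbon bonded to a trivalent nitrogen (an amide).
(A) contains a primary amide (-C(=O)NH2), which satisfies every atom and bond constraint.
(B) has a carboxylic acid group (-C(=O)OH) but the carbonyl is bonded to O, not to an NX3 nitrogen.
(C) has a primary amino group (-NH2) but the -NH2 is not attached to a carbonyl carbon.
So the answer is (A).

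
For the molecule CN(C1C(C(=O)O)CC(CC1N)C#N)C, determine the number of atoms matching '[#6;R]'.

6

The query [#6;R] means: carbon that is part of a ring.
Check the 15 heavy atoms by environment: 6× C (in 6-ring) → match; 3× N (acyclic) → no; 4× C (acyclic) → no; 2× O (acyclic) → no.
That gives 6 matching atoms.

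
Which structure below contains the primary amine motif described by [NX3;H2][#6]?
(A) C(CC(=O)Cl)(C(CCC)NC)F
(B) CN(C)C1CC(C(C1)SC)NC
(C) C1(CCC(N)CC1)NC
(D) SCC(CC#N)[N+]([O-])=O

C

[NX3;H2][#6] describes a trivalent nitrogen with two H attached to carbon (a primary amine).
(A) has an N-methylamino group (-NHCH3) but the nitrogen bears two carbons and only one H (H1), not H2.
(B) has an N-methylamino group (-NHCH3) but the nitrogen bears two carbons and only one H (H1), not H2.
(C) contains a primary amino group (-NH2), which satisfies every atom and bond constraint.
(D) has a nitrile (-C#N) but the nitrogen is NX1 (triple-bonded), not NX3 with two H.
So the answer is (C).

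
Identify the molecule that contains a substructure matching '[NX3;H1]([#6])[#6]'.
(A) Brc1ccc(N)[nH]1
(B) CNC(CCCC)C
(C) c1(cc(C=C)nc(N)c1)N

B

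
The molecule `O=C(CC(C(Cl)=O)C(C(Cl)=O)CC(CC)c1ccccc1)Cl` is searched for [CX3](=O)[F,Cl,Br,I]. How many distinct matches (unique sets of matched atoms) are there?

3

[CX3](=O)[F,Cl,Br,I] is the SMARTS for an acyl halide: a carbonyl carbon bonded to a halogen.
The molecule carries 3 separate instances of an acyl chloride (-C(=O)Cl) meeting every constraint; each maps to a distinct set of atoms, giving 3 matches.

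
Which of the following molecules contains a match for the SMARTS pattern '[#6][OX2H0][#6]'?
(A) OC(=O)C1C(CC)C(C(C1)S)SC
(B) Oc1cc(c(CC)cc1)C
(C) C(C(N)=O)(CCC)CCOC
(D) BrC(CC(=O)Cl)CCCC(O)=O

[#6][OX2H0][#6] describes an aliphatic oxygen bridging two carbons with no H on the oxygen (an ether).
(A) has a carboxylic acid group (-C(=O)OH) but the -OH oxygen has H1; the =O is OX1, not OX2.
(B) has a hydroxyl group (-OH) but the oxygen has H1, not H0 bridging two carbons.
(C) contains a methoxy ether (-OCH3), which satisfies every atom and bond constraint.
(D) has a carboxylic acid group (-C(=O)OH) but the -OH oxygen has H1; the =O is OX1, not OX2.
So the answer is (C).

C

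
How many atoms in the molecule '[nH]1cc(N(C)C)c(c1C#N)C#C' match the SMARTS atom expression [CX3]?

Check the 12 heavy atoms by environment: 1× n (aromatic, X3) → no; 4× c (aromatic, X3) → no; 1× N (X3) → no; 2× C (X4) → no; 3× C (X2) → no; 1× N (X1) → no.
No environment satisfies the query, so 0 matching atoms.

0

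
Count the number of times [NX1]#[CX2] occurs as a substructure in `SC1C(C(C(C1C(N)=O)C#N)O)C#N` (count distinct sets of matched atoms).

[NX1]#[CX2] is the SMARTS for a nitrile: a nitrogen triple-bonded to a two-connected carbon.
The molecule carries 2 separate instances of a nitrile (-C#N) meeting every constraint; each maps to a distinct set of atoms, giving 2 matches.

2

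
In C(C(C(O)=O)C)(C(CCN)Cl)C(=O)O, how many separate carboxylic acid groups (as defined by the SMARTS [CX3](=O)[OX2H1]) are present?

[CX3](=O)[OX2H1] is the SMARTS for a carboxylic acid: an sp2 carbon double-bonded to O and single-bonded to an -OH oxygen.
The molecule carries 2 separate instances of a carboxylic acid group (-C(=O)OH) meeting every constraint; each maps to a distinct set of atoms, giving 2 matches.

2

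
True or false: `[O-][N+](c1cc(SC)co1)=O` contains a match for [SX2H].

False

The pattern [SX2H] describes an aliphatic sulfur with two connections, one being H — a thiol.
The closest candidate here is a methylthio ether (-SCH3), but the sulfur has H0 (bonded to two carbons), not H1. No other fragment satisfies the full query, so there is no match.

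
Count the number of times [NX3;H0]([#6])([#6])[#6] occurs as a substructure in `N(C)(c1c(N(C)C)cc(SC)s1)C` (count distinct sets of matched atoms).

2

[NX3;H0]([#6])([#6])[#6] is the SMARTS for a tertiary amine: a trivalent nitrogen with no H, bonded to three carbons.
The molecule carries 2 separate instances of a dimethylamino group (-N(CH3)2) meeting every constraint; each maps to a distinct set of atoms, giving 2 matches.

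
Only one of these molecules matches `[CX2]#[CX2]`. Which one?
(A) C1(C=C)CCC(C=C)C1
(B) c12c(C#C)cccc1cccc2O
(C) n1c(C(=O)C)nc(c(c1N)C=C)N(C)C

B

[CX2]#[CX2] describes a carbon-carbon triple bond (an alkyne).
(A) has a vinyl group (-CH=CH2) but the C=C is a double bond; both carbons are CX3, not CX2.
(B) contains an ethynyl group (-C#CH), which satisfies every atom and bond constraint.
(C) has a vinyl group (-CH=CH2) but the C=C is a double bond; both carbons are CX3, not CX2.
So the answer is (B).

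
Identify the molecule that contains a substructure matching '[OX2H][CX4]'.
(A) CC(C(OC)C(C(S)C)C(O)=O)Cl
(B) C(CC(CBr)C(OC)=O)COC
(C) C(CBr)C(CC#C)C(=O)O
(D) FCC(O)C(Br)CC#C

D

[OX2H][CX4] describes a hydroxyl oxygen bound to an sp3 (X4) carbon (an aliphatic alcohol).
(A) has a methoxy ether (-OCH3) but the oxygen has H0 (ether), not H1.
(B) has a methoxy ether (-OCH3) but the oxygen has H0 (ether), not H1.
(C) has a carboxylic acid group (-C(=O)OH) but the -OH is on a CX3 carbonyl carbon, not a CX4 carbon.
(D) contains a hydroxyl group (-OH), which satisfies every atom and bond constraint.
So the answer is (D).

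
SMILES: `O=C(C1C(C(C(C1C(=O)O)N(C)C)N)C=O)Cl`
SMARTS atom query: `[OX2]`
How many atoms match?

The query [OX2] means: aliphatic oxygen with two total connections — ether, hydroxyl, or ester single-bond O.
Check the 17 heavy atoms by environment: 7× C (X4) → no; 3× C (X3) → no; 3× O (X1) → no; 1× Cl (X1) → no; 1× O (X2) → match; 2× N (X3) → no.
That gives 1 matching atom.

1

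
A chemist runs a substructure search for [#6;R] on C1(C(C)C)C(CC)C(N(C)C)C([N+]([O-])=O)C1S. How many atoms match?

5

Check the 17 heavy atoms by environment: 5× C (in 5-ring) → match; 1× N (charge +1, acyclic) → no; 1× O (charge -1, acyclic) → no; 1× O (acyclic) → no; 1× S (acyclic) → no; 7× C (acyclic) → no; 1× N (acyclic) → no.
That gives 5 matching atoms.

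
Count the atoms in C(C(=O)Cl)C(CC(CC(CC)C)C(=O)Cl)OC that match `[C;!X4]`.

2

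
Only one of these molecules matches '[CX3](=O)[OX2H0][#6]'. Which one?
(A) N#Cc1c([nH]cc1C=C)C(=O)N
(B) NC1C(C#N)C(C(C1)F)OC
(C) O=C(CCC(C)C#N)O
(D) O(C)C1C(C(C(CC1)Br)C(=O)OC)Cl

D

[CX3](=O)[OX2H0][#6] describes a carbonyl carbon bonded to an oxygen that is itself bonded to carbon (no H on that O) (an ester).
(A) has a primary amide (-C(=O)NH2) but the carbonyl is bonded to N, not to an O-C linkage.
(B) has a methoxy ether (-OCH3) but the ether oxygen is not adjacent to a C=O carbon.
(C) has a carboxylic acid group (-C(=O)OH) but the singly-bonded O carries H (OX2H1, not H0).
(D) contains a methyl-ester group (-C(=O)OCH3), which satisfies every atom and bond constraint.
So the answer is (D).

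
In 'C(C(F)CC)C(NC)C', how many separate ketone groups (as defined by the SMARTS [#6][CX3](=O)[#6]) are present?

0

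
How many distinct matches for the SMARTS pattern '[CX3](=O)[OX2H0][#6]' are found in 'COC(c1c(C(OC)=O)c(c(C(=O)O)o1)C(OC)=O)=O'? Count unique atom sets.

[CX3](=O)[OX2H0][#6] is the SMARTS for an ester: a carbonyl carbon bonded to an oxygen that is itself bonded to carbon (no H on that O).
The molecule carries 3 separate instances of a methyl-ester group (-C(=O)OCH3) meeting every constraint; each maps to a distinct set of atoms, giving 3 matches.

3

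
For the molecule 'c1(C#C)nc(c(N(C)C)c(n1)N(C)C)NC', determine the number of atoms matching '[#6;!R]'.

Check the 16 heavy atoms by environment: 2× n (aromatic, in 6-ring) → no; 4× c (aromatic, in 6-ring) → no; 7× C (acyclic) → match; 3× N (acyclic) → no.
That gives 7 matching atoms.

7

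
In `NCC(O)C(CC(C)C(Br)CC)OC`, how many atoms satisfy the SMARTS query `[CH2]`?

The query [CH2] means: aliphatic carbon with exactly two hydrogens.
Check the 14 heavy atoms by environment: 3× C (H2) → match; 4× C (H1) → no; 1× O (H1) → no; 3× C (H3) → no; 1× O (H0) → no; 1× N (H2) → no; 1× Br (H0) → no.
That gives 3 matching atoms.

3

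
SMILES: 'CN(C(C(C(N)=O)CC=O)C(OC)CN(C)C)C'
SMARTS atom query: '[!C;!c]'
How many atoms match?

Check the 18 heavy atoms by environment: 12× C → no; 3× O → match; 3× N → match.
Summing the matching environments: 3 + 3 = 6 matching atoms.

6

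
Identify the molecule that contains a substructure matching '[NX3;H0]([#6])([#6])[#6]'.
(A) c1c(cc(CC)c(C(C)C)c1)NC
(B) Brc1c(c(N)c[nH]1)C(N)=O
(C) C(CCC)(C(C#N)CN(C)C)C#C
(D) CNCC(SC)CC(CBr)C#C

C

[NX3;H0]([#6])([#6])[#6] describes a trivalent nitrogen with no H, bonded to three carbons (a tertiary amine).
(A) has an N-methylamino group (-NHCH3) but the nitrogen still has one H (H1), not H0.
(B) has a primary amino group (-NH2) but the nitrogen has H2, not H0 with three carbons.
(C) contains a dimethylamino group (-N(CH3)2), which satisfies every atom and bond constraint.
(D) has an N-methylamino group (-NHCH3) but the nitrogen still has one H (H1), not H0.
So the answer is (C).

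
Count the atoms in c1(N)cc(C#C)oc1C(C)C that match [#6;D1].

Check the 11 heavy atoms by environment: 1× o (aromatic, D2) → no; 3× c (aromatic, D3) → no; 1× c (aromatic, D2) → no; 1× C (D3) → no; 3× C (D1) → match; 1× C (D2) → no; 1× N (D1) → no.
That gives 3 matching atoms.

3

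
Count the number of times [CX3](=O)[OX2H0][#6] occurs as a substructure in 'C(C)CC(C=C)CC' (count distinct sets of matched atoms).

0

[CX3](=O)[OX2H0][#6] is the SMARTS for an ester: a carbonyl carbon bonded to an oxygen that is itself bonded to carbon (no H on that O).
No fragment in the molecule satisfies every constraint, giving 0 matches.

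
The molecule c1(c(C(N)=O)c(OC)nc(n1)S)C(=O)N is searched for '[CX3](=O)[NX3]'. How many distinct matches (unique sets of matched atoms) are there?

2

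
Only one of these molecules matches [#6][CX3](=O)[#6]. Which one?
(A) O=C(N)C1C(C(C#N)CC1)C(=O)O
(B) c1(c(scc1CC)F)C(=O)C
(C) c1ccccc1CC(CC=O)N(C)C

B

[#6][CX3](=O)[#6] describes a carbonyl carbon (no H) flanked by two carbons (a ketone).
(A) has a carboxylic acid group (-C(=O)OH) but one neighbour of the carbonyl carbon is O, not C.
(B) contains an acetyl/ketone group (-C(=O)CH3), which satisfies every atom and bond constraint.
(C) has an aldehyde (-CHO) but the carbonyl carbon has H1, so it is not flanked by two carbons.
So the answer is (B).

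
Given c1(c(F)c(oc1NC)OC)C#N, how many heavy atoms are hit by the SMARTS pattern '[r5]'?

Check the 12 heavy atoms by environment: 1× o (aromatic, in 5-ring) → match; 4× c (aromatic, in 5-ring) → match; 1× F (acyclic) → no; 3× C (acyclic) → no; 2× N (acyclic) → no; 1× O (acyclic) → no.
Summing the matching environments: 1 + 4 = 5 matching atoms.

5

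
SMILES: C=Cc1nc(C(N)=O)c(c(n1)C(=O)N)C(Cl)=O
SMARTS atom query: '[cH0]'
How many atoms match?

4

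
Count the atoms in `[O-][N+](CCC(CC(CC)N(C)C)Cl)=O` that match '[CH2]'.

4

The query [CH2] means: aliphatic carbon with exactly two hydrogens.
Check the 14 heavy atoms by environment: 3× C (H3) → no; 4× C (H2) → match; 2× C (H1) → no; 1× N (charge +1, H0) → no; 1× O (charge -1, H0) → no; 1× O (H0) → no; 1× Cl (H0) → no; 1× N (H0) → no.
That gives 4 matching atoms.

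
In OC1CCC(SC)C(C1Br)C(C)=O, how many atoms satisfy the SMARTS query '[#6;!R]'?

The query [#6;!R] means: carbon not in any ring.
Check the 13 heavy atoms by environment: 6× C (in 6-ring) → no; 2× O (acyclic) → no; 1× S (acyclic) → no; 3× C (acyclic) → match; 1× Br (acyclic) → no.
That gives 3 matching atoms.

3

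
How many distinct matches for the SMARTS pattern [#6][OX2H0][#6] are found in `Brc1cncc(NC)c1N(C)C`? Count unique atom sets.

0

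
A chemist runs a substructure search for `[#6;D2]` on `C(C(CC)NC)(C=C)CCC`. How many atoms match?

4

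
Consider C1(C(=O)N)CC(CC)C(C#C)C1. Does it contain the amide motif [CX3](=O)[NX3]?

The pattern [CX3](=O)[NX3] describes a carbonyl carbon bonded to a trivalent nitrogen — an amide.
The molecule carries a primary amide (-C(=O)NH2), whose atoms satisfy every constraint of the query, so the pattern matches.

Yes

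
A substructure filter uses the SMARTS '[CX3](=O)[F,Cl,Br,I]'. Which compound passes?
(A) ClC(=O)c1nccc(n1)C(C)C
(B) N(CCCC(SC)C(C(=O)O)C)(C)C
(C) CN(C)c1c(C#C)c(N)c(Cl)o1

A

[CX3](=O)[F,Cl,Br,I] describes a carbonyl carbon bonded to a halogen (an acyl halide).
(A) contains an acyl chloride (-C(=O)Cl), which satisfies every atom and bond constraint.
(B) has a carboxylic acid group (-C(=O)OH) but the carbonyl is bonded to -OH, not to a halogen.
(C) has a chloro substituent but the Cl is not on a carbonyl carbon.
So the answer is (A).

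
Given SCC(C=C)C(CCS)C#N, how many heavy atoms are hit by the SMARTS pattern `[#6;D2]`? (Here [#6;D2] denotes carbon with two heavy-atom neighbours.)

5

The query [#6;D2] means: any carbon bonded to exactly two heavy atoms.
Check the 11 heavy atoms by environment: 5× C (D2) → match; 2× C (D3) → no; 1× C (D1) → no; 2× S (D1) → no; 1× N (D1) → no.
That gives 5 matching atoms.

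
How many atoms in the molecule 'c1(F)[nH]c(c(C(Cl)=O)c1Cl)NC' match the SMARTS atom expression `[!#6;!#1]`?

6

Check the 12 heavy atoms by environment: 1× n (aromatic) → match; 4× c (aromatic) → no; 2× Cl → match; 1× F → match; 2× C → no; 1× O → match; 1× N → match.
Summing the matching environments: 1 + 2 + 1 + 1 + 1 = 6 matching atoms.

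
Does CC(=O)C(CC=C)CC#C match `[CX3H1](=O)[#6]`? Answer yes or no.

The pattern [CX3H1](=O)[#6] describes an sp2 carbon with one H, double-bonded to O and single-bonded to carbon — an aldehyde.
The closest candidate here is an acetyl/ketone group (-C(=O)CH3), but the carbonyl carbon has H0 (two carbon neighbours), not H1. No other fragment satisfies the full query, so there is no match.

No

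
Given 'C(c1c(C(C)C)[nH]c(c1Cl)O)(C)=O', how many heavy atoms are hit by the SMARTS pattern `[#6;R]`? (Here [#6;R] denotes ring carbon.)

The query [#6;R] means: carbon that is part of a ring.
Check the 13 heavy atoms by environment: 1× n (aromatic, in 5-ring) → no; 4× c (aromatic, in 5-ring) → match; 5× C (acyclic) → no; 2× O (acyclic) → no; 1× Cl (acyclic) → no.
That gives 4 matching atoms.

4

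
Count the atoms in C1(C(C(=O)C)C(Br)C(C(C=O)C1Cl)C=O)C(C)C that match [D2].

2

The query [D2] means: atom with exactly two heavy-atom neighbours.
Check the 18 heavy atoms by environment: 8× C (D3) → no; 3× C (D1) → no; 1× Cl (D1) → no; 3× O (D1) → no; 1× Br (D1) → no; 2× C (D2) → match.
That gives 2 matching atoms.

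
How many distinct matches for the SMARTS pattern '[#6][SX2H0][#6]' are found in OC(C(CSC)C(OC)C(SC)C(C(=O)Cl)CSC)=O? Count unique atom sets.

3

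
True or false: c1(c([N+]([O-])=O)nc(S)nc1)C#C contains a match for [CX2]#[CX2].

The pattern [CX2]#[CX2] describes a carbon-carbon triple bond — an alkyne.
The molecule carries an ethynyl group (-C#CH), whose atoms satisfy every constraint of the query, so the pattern matches.

True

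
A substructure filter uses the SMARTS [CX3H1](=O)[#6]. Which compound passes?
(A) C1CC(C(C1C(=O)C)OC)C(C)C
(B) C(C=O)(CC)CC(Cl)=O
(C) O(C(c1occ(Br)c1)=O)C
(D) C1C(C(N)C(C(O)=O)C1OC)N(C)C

[CX3H1](=O)[#6] describes an sp2 carbon with one H, double-bonded to O and single-bonded to carbon (an aldehyde).
(A) has an acetyl/ketone group (-C(=O)CH3) but the carbonyl carbon has H0 (two carbon neighbours), not H1.
(B) contains an aldehyde (-CHO), which satisfies every atom and bond constraint.
(C) has a methyl-ester group (-C(=O)OCH3) but the carbonyl carbon has H0, not H1.
(D) has a carboxylic acid group (-C(=O)OH) but the carbonyl carbon has H0 and is bonded to O, not H1.
So the answer is (B).

B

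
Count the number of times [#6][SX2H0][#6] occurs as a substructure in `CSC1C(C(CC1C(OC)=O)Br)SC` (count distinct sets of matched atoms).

[#6][SX2H0][#6] is the SMARTS for a thioether: an aliphatic sulfur bridging two carbons with no H on the sulfur.
The molecule carries 2 separate instances of a methylthio ether (-SCH3) meeting every constraint; each maps to a distinct set of atoms, giving 2 matches.

2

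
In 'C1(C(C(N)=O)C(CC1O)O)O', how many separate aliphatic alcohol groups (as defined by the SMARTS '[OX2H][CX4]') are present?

[OX2H][CX4] is the SMARTS for an aliphatic alcohol: a hydroxyl oxygen bound to an sp3 (X4) carbon.
The molecule carries 3 separate instances of a hydroxyl group (-OH) meeting every constraint; each maps to a distinct set of atoms, giving 3 matches.

3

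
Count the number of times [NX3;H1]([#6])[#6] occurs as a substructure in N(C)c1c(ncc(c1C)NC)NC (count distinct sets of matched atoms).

3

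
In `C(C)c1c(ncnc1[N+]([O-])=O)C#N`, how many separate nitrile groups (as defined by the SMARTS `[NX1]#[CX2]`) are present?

1

[NX1]#[CX2] is the SMARTS for a nitrile: a nitrogen triple-bonded to a two-connected carbon.
Exactly one fragment in the molecule meets all constraints, giving 1 match.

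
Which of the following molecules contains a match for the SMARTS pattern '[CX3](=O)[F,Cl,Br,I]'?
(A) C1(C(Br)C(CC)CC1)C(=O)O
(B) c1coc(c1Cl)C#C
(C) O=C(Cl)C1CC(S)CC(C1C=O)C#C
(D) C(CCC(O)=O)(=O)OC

[CX3](=O)[F,Cl,Br,I] describes a carbonyl carbon bonded to a halogen (an acyl halide).
(A) has a carboxylic acid group (-C(=O)OH) but the carbonyl is bonded to -OH, not to a halogen.
(B) has a chloro substituent but the Cl is not on a carbonyl carbon.
(C) contains an acyl chloride (-C(=O)Cl), which satisfies every atom and bond constraint.
(D) has a carboxylic acid group (-C(=O)OH) but the carbonyl is bonded to -OH, not to a halogen.
So the answer is (C).

C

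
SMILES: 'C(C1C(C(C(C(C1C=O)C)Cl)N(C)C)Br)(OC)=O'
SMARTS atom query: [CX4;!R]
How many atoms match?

4

The query [CX4;!R] means: aliphatic carbon with four total connections, not in a ring.
Check the 18 heavy atoms by environment: 6× C (X4, in 6-ring) → no; 2× C (X3, acyclic) → no; 2× O (X1, acyclic) → no; 1× N (X3, acyclic) → no; 4× C (X4, acyclic) → match; 1× Cl (X1, acyclic) → no; 1× O (X2, acyclic) → no; 1× Br (X1, acyclic) → no.
That gives 4 matching atoms.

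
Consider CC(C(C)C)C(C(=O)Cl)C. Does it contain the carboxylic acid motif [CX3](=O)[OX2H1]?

No

The pattern [CX3](=O)[OX2H1] describes an sp2 carbon double-bonded to O and single-bonded to an -OH oxygen — a carboxylic acid.
The closest candidate here is an acyl chloride (-C(=O)Cl), but the carbonyl is bonded to Cl, not to an -OH oxygen. No other fragment satisfies the full query, so there is no match.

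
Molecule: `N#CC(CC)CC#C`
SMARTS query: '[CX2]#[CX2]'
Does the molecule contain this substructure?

Yes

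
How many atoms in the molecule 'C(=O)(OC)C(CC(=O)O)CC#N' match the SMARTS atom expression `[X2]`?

The query [X2] means: any atom with exactly two total connections (bonds + H).
Check the 12 heavy atoms by environment: 4× C (X4) → no; 2× C (X3) → no; 2× O (X1) → no; 2× O (X2) → match; 1× C (X2) → match; 1× N (X1) → no.
Summing the matching environments: 2 + 1 = 3 matching atoms.

3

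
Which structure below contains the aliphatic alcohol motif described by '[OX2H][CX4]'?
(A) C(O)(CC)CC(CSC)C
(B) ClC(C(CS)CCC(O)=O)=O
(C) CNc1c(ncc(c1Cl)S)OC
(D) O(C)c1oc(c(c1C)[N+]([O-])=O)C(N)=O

A

[OX2H][CX4] describes a hydroxyl oxygen bound to an sp3 (X4) carbon (an aliphatic alcohol).
(A) contains a hydroxyl group (-OH), which satisfies every atom and bond constraint.
(B) has a carboxylic acid group (-C(=O)OH) but the -OH is on a CX3 carbonyl carbon, not a CX4 carbon.
(C) has a methoxy ether (-OCH3) but the oxygen has H0 (ether), not H1.
(D) has a methoxy ether (-OCH3) but the oxygen has H0 (ether), not H1.
So the answer is (A).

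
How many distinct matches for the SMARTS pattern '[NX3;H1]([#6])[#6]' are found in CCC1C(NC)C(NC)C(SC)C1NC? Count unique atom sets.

3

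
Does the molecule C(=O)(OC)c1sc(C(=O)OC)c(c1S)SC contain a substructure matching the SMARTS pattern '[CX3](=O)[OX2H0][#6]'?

Yes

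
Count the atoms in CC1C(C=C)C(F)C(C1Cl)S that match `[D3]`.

5

The query [D3] means: atom with exactly three heavy-atom neighbours.
Check the 11 heavy atoms by environment: 5× C (D3) → match; 1× S (D1) → no; 1× C (D2) → no; 2× C (D1) → no; 1× F (D1) → no; 1× Cl (D1) → no.
That gives 5 matching atoms.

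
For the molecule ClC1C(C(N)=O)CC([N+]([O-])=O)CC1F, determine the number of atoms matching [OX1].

3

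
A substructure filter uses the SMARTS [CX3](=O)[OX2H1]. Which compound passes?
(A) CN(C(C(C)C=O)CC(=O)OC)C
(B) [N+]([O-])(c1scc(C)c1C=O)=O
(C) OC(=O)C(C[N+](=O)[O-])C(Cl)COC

C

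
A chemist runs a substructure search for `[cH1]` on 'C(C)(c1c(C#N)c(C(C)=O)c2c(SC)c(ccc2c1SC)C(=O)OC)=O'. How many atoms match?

The query [cH1] means: aromatic carbon bearing exactly one hydrogen.
Check the 26 heavy atoms by environment: 8× c (aromatic, H0) → no; 2× c (aromatic, H1) → match; 2× S (H0) → no; 5× C (H3) → no; 4× C (H0) → no; 4× O (H0) → no; 1× N (H0) → no.
That gives 2 matching atoms.

2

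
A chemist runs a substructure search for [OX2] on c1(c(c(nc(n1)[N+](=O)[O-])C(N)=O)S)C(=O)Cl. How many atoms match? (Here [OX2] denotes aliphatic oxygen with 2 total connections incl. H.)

0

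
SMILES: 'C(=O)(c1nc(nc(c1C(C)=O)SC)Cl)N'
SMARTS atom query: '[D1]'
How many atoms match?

The query [D1] means: atom with exactly one heavy-atom neighbour (degree 1).
Check the 15 heavy atoms by environment: 2× n (aromatic, D2) → no; 4× c (aromatic, D3) → no; 1× S (D2) → no; 2× C (D1) → match; 1× Cl (D1) → match; 2× C (D3) → no; 2× O (D1) → match; 1× N (D1) → match.
Summing the matching environments: 2 + 1 + 2 + 1 = 6 matching atoms.

6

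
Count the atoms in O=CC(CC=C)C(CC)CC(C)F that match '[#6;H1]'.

5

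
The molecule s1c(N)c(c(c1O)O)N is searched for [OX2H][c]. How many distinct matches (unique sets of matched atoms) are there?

2

[OX2H][c] is the SMARTS for a phenol: a hydroxyl oxygen attached to an aromatic carbon.
The molecule carries 2 separate instances of a hydroxyl group (-OH) meeting every constraint; each maps to a distinct set of atoms, giving 2 matches.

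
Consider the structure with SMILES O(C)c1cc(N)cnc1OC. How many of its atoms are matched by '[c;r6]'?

5

The query [c;r6] means: aromatic carbon that belongs to a six-membered ring.
Check the 11 heavy atoms by environment: 1× n (aromatic, in 6-ring) → no; 5× c (aromatic, in 6-ring) → match; 2× O (acyclic) → no; 2× C (acyclic) → no; 1× N (acyclic) → no.
That gives 5 matching atoms.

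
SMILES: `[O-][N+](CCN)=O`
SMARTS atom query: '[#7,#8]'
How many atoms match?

4

The query [#7,#8] means: nitrogen or oxygen (comma = OR).
Check the 6 heavy atoms by environment: 2× C → no; 1× N (charge +1) → match; 1× O (charge -1) → match; 1× O → match; 1× N → match.
Summing the matching environments: 1 + 1 + 1 + 1 = 4 matching atoms.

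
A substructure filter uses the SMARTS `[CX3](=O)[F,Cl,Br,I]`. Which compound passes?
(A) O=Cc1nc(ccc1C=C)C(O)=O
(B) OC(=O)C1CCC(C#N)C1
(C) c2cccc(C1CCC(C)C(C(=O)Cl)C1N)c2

C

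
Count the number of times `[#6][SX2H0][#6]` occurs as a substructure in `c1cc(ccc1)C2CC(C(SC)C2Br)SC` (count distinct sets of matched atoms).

2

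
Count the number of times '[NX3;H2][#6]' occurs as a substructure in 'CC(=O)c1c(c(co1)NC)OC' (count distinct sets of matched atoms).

0

[NX3;H2][#6] is the SMARTS for a primary amine: a trivalent nitrogen with two H attached to carbon.
The molecule has an N-methylamino group (-NHCH3), but the nitrogen bears two carbons and only one H (H1), not H2; nothing else fits, so there are 0 matches.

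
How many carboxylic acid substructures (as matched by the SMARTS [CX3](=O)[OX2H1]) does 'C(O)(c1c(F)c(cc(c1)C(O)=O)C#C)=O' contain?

2

[CX3](=O)[OX2H1] is the SMARTS for a carboxylic acid: an sp2 carbon double-bonded to O and single-bonded to an -OH oxygen.
The molecule carries 2 separate instances of a carboxylic acid group (-C(=O)OH) meeting every constraint; each maps to a distinct set of atoms, giving 2 matches.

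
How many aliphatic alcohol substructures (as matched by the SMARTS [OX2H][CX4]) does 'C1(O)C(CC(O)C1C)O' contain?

[OX2H][CX4] is the SMARTS for an aliphatic alcohol: a hydroxyl oxygen bound to an sp3 (X4) carbon.
The molecule carries 3 separate instances of a hydroxyl group (-OH) meeting every constraint; each maps to a distinct set of atoms, giving 3 matches.

3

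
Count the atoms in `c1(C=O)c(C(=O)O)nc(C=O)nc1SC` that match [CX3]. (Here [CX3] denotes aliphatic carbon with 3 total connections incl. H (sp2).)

3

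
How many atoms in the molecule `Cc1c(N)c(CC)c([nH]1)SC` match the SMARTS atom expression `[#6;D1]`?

3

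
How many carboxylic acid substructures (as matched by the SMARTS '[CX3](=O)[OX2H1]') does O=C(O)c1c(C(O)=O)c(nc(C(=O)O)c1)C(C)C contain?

3

[CX3](=O)[OX2H1] is the SMARTS for a carboxylic acid: an sp2 carbon double-bonded to O and single-bonded to an -OH oxygen.
The molecule carries 3 separate instances of a carboxylic acid group (-C(=O)OH) meeting every constraint; each maps to a distinct set of atoms, giving 3 matches.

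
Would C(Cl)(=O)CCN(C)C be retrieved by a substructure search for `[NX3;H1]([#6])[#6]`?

No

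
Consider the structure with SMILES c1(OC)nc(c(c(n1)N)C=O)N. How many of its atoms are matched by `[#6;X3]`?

5

The query [#6;X3] means: any carbon (aromatic or not) with three total connections.
Check the 12 heavy atoms by environment: 2× n (aromatic, X2) → no; 4× c (aromatic, X3) → match; 1× O (X2) → no; 1× C (X4) → no; 2× N (X3) → no; 1× C (X3) → match; 1× O (X1) → no.
Summing the matching environments: 4 + 1 = 5 matching atoms.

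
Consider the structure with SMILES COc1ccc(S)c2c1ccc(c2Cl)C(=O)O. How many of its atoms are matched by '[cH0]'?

The query [cH0] means: aromatic carbon with no attached hydrogen (substituted or ring-fusion).
Check the 17 heavy atoms by environment: 6× c (aromatic, H0) → match; 4× c (aromatic, H1) → no; 1× C (H0) → no; 2× O (H0) → no; 1× O (H1) → no; 1× Cl (H0) → no; 1× S (H1) → no; 1× C (H3) → no.
That gives 6 matching atoms.

6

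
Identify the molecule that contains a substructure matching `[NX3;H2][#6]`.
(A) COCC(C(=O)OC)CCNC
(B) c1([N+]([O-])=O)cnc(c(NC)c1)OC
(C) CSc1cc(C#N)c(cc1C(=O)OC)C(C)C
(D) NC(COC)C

D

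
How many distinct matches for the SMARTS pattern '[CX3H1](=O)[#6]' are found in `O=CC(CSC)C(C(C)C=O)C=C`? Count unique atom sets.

[CX3H1](=O)[#6] is the SMARTS for an aldehyde: an sp2 carbon with one H, double-bonded to O and single-bonded to carbon.
The molecule carries 2 separate instances of an aldehyde (-CHO) meeting every constraint; each maps to a distinct set of atoms, giving 2 matches.

2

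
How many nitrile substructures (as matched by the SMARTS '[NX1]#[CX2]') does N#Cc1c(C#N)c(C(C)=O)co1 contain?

2

[NX1]#[CX2] is the SMARTS for a nitrile: a nitrogen triple-bonded to a two-connected carbon.
The molecule carries 2 separate instances of a nitrile (-C#N) meeting every constraint; each maps to a distinct set of atoms, giving 2 matches.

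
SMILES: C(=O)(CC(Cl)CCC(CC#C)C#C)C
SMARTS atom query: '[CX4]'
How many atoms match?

The query [CX4] means: C with X4: aliphatic carbon with exactly 4 total connections (bonds + H).
Check the 14 heavy atoms by environment: 7× C (X4) → match; 1× Cl (X1) → no; 4× C (X2) → no; 1× C (X3) → no; 1× O (X1) → no.
That gives 7 matching atoms.

7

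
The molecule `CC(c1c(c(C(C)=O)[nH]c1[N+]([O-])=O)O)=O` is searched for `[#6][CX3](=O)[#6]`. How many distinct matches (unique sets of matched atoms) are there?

2

[#6][CX3](=O)[#6] is the SMARTS for a ketone: a carbonyl carbon (no H) flanked by two carbons.
The molecule carries 2 separate instances of an acetyl/ketone group (-C(=O)CH3) meeting every constraint; each maps to a distinct set of atoms, giving 2 matches.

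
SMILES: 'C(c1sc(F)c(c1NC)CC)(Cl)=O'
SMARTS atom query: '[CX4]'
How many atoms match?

3

The query [CX4] means: C with X4: aliphatic carbon with exactly 4 total connections (bonds + H).
Check the 13 heavy atoms by environment: 1× s (aromatic, X2) → no; 4× c (aromatic, X3) → no; 3× C (X4) → match; 1× F (X1) → no; 1× N (X3) → no; 1× C (X3) → no; 1× O (X1) → no; 1× Cl (X1) → no.
That gives 3 matching atoms.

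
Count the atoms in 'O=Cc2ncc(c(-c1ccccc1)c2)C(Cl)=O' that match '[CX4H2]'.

0

The query [CX4H2] means: sp3 carbon (X4) with exactly two hydrogens.
Check the 17 heavy atoms by environment: 1× n (aromatic, H0, X2) → no; 4× c (aromatic, H0, X3) → no; 7× c (aromatic, H1, X3) → no; 1× C (H0, X3) → no; 2× O (H0, X1) → no; 1× Cl (H0, X1) → no; 1× C (H1, X3) → no.
No environment satisfies the query, so 0 matching atoms.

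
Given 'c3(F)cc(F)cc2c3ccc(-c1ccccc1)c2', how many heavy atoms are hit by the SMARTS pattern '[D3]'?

The query [D3] means: atom with exactly three heavy-atom neighbours.
Check the 18 heavy atoms by environment: 6× c (aromatic, D3) → match; 10× c (aromatic, D2) → no; 2× F (D1) → no.
That gives 6 matching atoms.

6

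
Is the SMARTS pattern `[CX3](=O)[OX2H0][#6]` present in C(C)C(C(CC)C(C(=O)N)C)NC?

No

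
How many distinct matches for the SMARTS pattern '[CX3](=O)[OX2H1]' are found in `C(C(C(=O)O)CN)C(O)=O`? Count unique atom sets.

2

[CX3](=O)[OX2H1] is the SMARTS for a carboxylic acid: an sp2 carbon double-bonded to O and single-bonded to an -OH oxygen.
The molecule carries 2 separate instances of a carboxylic acid group (-C(=O)OH) meeting every constraint; each maps to a distinct set of atoms, giving 2 matches.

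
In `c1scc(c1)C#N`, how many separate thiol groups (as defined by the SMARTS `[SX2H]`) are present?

0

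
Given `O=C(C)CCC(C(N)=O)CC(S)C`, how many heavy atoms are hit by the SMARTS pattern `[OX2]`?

0

The query [OX2] means: aliphatic oxygen with two total connections — ether, hydroxyl, or ester single-bond O.
Check the 13 heavy atoms by environment: 7× C (X4) → no; 2× C (X3) → no; 2× O (X1) → no; 1× S (X2) → no; 1× N (X3) → no.
No environment satisfies the query, so 0 matching atoms.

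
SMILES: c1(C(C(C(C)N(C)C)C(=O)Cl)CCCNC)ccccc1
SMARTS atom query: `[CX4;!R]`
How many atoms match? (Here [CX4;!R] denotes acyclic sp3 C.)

10

Check the 21 heavy atoms by environment: 10× C (X4, acyclic) → match; 2× N (X3, acyclic) → no; 1× C (X3, acyclic) → no; 1× O (X1, acyclic) → no; 1× Cl (X1, acyclic) → no; 6× c (aromatic, X3, in 6-ring) → no.
That gives 10 matching atoms.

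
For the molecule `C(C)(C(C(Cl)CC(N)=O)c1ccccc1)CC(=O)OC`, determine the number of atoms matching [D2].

The query [D2] means: atom with exactly two heavy-atom neighbours.
Check the 20 heavy atoms by environment: 2× C (D2) → match; 5× C (D3) → no; 2× O (D1) → no; 1× N (D1) → no; 1× Cl (D1) → no; 1× c (aromatic, D3) → no; 5× c (aromatic, D2) → match; 2× C (D1) → no; 1× O (D2) → match.
Summing the matching environments: 2 + 5 + 1 = 8 matching atoms.

8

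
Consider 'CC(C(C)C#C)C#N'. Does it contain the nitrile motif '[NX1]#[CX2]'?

Yes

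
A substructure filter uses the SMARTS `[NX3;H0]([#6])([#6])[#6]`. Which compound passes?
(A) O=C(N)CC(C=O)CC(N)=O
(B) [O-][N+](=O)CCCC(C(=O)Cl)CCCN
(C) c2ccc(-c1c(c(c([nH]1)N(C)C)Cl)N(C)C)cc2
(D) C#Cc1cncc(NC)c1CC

C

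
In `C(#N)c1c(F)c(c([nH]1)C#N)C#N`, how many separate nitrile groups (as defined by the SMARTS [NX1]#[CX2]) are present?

[NX1]#[CX2] is the SMARTS for a nitrile: a nitrogen triple-bonded to a two-connected carbon.
The molecule carries 3 separate instances of a nitrile (-C#N) meeting every constraint; each maps to a distinct set of atoms, giving 3 matches.

3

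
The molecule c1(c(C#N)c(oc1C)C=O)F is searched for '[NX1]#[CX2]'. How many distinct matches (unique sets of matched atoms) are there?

1

[NX1]#[CX2] is the SMARTS for a nitrile: a nitrogen triple-bonded to a two-connected carbon.
Exactly one fragment in the molecule meets all constraints, giving 1 match.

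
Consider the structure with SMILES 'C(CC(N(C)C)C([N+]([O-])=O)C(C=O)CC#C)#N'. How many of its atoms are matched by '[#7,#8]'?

6

Check the 17 heavy atoms by environment: 11× C → no; 1× N (charge +1) → match; 1× O (charge -1) → match; 2× O → match; 2× N → match.
Summing the matching environments: 1 + 1 + 2 + 2 = 6 matching atoms.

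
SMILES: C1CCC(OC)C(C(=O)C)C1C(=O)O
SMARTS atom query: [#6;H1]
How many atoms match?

3

The query [#6;H1] means: any carbon bearing exactly one hydrogen.
Check the 14 heavy atoms by environment: 3× C (H1) → match; 3× C (H2) → no; 2× C (H0) → no; 3× O (H0) → no; 2× C (H3) → no; 1× O (H1) → no.
That gives 3 matching atoms.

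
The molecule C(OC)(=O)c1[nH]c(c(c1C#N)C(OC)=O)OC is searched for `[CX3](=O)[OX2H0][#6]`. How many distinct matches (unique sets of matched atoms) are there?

[CX3](=O)[OX2H0][#6] is the SMARTS for an ester: a carbonyl carbon bonded to an oxygen that is itself bonded to carbon (no H on that O).
The molecule carries 2 separate instances of a methyl-ester group (-C(=O)OCH3) meeting every constraint; each maps to a distinct set of atoms, giving 2 matches.

2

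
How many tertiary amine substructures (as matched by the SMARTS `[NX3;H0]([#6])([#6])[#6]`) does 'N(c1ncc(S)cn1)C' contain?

0

[NX3;H0]([#6])([#6])[#6] is the SMARTS for a tertiary amine: a trivalent nitrogen with no H, bonded to three carbons.
The molecule has an N-methylamino group (-NHCH3), but the nitrogen still has one H (H1), not H0; nothing else fits, so there are 0 matches.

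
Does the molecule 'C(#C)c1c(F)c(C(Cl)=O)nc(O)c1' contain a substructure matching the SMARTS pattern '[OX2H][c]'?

Yes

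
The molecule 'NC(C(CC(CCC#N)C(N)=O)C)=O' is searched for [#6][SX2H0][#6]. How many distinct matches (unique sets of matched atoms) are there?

[#6][SX2H0][#6] is the SMARTS for a thioether: an aliphatic sulfur bridging two carbons with no H on the sulfur.
No fragment in the molecule satisfies every constraint, giving 0 matches.

0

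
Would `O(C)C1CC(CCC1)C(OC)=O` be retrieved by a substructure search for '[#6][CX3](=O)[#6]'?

The pattern [#6][CX3](=O)[#6] describes a carbonyl carbon (no H) flanked by two carbons — a ketone.
The closest candidate here is a methyl-ester group (-C(=O)OCH3), but one neighbour of the carbonyl carbon is O, not C. No other fragment satisfies the full query, so there is no match.

No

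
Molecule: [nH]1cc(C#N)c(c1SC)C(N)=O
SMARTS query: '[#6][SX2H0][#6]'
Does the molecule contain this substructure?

Yes

The pattern [#6][SX2H0][#6] describes an aliphatic sulfur bridging two carbons with no H on the sulfur — a thioether.
The molecule carries a methylthio ether (-SCH3), whose atoms satisfy every constraint of the query, so the pattern matches.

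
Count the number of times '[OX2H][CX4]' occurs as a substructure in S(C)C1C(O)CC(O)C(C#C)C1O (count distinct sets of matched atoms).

3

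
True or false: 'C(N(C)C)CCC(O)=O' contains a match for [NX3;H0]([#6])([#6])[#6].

True

The pattern [NX3;H0]([#6])([#6])[#6] describes a trivalent nitrogen with no H, bonded to three carbons — a tertiary amine.
The molecule carries a dimethylamino group (-N(CH3)2), whose atoms satisfy every constraint of the query, so the pattern matches.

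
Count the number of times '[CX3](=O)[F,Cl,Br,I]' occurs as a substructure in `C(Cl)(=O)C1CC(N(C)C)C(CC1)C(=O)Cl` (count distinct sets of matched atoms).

[CX3](=O)[F,Cl,Br,I] is the SMARTS for an acyl halide: a carbonyl carbon bonded to a halogen.
The molecule carries 2 separate instances of an acyl chloride (-C(=O)Cl) meeting every constraint; each maps to a distinct set of atoms, giving 2 matches.

2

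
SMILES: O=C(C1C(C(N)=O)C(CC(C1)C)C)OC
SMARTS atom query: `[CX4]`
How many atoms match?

9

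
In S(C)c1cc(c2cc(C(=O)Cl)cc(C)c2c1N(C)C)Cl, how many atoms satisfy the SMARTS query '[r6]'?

10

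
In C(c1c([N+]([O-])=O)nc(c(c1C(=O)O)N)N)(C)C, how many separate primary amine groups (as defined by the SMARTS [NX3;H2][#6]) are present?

2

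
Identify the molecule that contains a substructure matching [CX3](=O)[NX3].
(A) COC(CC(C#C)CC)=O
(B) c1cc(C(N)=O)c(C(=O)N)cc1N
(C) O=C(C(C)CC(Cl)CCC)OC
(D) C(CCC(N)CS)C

[CX3](=O)[NX3] describes a carbonyl carbon bonded to a trivalent nitrogen (an amide).
(A) has a methyl-ester group (-C(=O)OCH3) but the carbonyl is bonded to O, not to an NX3 nitrogen.
(B) contains a primary amide (-C(=O)NH2), which satisfies every atom and bond constraint.
(C) has a methyl-ester group (-C(=O)OCH3) but the carbonyl is bonded to O, not to an NX3 nitrogen.
(D) has a primary amino group (-NH2) but the -NH2 is not attached to a carbonyl carbon.
So the answer is (B).

B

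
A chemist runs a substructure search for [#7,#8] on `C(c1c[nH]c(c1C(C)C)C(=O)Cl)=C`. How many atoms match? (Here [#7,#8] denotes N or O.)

2

The query [#7,#8] means: nitrogen or oxygen (comma = OR).
Check the 13 heavy atoms by environment: 1× n (aromatic) → match; 4× c (aromatic) → no; 6× C → no; 1× O → match; 1× Cl → no.
Summing the matching environments: 1 + 1 = 2 matching atoms.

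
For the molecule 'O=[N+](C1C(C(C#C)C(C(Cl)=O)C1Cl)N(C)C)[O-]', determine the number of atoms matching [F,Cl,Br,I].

2

The query [F,Cl,Br,I] means: comma = OR; matches any of F, Cl, Br, I.
Check the 17 heavy atoms by environment: 10× C → no; 1× N → no; 1× N (charge +1) → no; 1× O (charge -1) → no; 2× O → no; 2× Cl → match.
That gives 2 matching atoms.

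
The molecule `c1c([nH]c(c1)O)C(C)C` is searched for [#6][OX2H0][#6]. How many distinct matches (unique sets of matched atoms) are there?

[#6][OX2H0][#6] is the SMARTS for an ether: an aliphatic oxygen bridging two carbons with no H on the oxygen.
The molecule has a hydroxyl group (-OH), but the oxygen has H1, not H0 bridging two carbons; nothing else fits, so there are 0 matches.

0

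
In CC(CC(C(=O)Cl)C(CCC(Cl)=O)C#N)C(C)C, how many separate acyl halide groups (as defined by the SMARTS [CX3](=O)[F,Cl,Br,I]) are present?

2

[CX3](=O)[F,Cl,Br,I] is the SMARTS for an acyl halide: a carbonyl carbon bonded to a halogen.
The molecule carries 2 separate instances of an acyl chloride (-C(=O)Cl) meeting every constraint; each maps to a distinct set of atoms, giving 2 matches.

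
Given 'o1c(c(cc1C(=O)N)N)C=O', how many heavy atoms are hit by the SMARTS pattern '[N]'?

2

The query [N] means: uppercase N matches aliphatic (non-aromatic) nitrogen only.
Check the 11 heavy atoms by environment: 1× o (aromatic) → no; 4× c (aromatic) → no; 2× C → no; 2× O → no; 2× N → match.
That gives 2 matching atoms.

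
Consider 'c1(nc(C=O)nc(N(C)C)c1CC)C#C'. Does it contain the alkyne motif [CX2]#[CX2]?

The pattern [CX2]#[CX2] describes a carbon-carbon triple bond — an alkyne.
The molecule carries an ethynyl group (-C#CH), whose atoms satisfy every constraint of the query, so the pattern matches.

Yes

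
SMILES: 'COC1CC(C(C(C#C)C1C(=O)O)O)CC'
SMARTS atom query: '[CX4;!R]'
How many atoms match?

3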